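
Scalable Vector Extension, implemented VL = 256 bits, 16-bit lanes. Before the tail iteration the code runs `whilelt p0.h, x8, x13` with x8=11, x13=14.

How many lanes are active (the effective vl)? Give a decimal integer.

256-bit reg / 16-bit elem → 16 lanes
p0[j] = (11+j < 14); true for j=0..2 → 3 lanes set

vl = 3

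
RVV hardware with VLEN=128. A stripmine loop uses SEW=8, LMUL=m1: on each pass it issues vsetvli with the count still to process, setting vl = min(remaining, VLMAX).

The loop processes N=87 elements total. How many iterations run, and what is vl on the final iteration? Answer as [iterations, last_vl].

[iterations, last_vl] = [6, 7]

lanes per group: 128·1/8 = 16
87 elements at 16/iter → 6 passes, remainder 7 on the last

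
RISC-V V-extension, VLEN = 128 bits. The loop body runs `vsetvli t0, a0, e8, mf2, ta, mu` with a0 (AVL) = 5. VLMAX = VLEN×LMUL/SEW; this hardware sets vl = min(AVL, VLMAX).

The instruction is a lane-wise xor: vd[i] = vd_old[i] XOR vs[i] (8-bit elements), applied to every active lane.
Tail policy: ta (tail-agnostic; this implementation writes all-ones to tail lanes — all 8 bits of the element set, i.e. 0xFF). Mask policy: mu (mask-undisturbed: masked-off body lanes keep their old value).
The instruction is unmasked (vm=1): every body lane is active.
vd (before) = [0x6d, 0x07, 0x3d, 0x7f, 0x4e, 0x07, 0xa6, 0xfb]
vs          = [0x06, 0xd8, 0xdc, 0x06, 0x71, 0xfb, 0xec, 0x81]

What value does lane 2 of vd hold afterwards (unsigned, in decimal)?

VLMAX = (128 × 1/2) / 8 = 8 lanes
AVL=5 ≤ VLMAX=8, so vl = 5
lane  0: xor(0x6d,0x06) ⇒ 0x6b
lane  1: xor(0x07,0xd8) ⇒ 0xdf
lane  2: xor(0x3d,0xdc) ⇒ 0xe1
lane  3: xor(0x7f,0x06) ⇒ 0x79
lane  4: xor(0x4e,0x71) ⇒ 0x3f
lane  5: tail/ones ⇒ 0xff
lane  6: tail/ones ⇒ 0xff
lane  7: tail/ones ⇒ 0xff

vd[2] = 225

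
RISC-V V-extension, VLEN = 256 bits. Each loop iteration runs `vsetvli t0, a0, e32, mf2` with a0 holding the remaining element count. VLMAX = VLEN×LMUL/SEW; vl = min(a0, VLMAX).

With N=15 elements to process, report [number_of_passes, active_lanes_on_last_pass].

[iterations, last_vl] = [4, 3]

lanes per group: 256·1/2/32 = 4
N=15: ⌈15/4⌉ = 4 iters; last vl = 15 − 3×4 = 3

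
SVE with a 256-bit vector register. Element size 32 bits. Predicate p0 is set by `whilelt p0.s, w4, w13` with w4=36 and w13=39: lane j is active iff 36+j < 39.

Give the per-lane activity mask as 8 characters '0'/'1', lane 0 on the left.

predicate = 11100000

register lanes = 256/32 = 8
whilelt: lane j active iff 36+j < 39 → j < 3 → 3 active
bits (lane 0 leftmost): 11100000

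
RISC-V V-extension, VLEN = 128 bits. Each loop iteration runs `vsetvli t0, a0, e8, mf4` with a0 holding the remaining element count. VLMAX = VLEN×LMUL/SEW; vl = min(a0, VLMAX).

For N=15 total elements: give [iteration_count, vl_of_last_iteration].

VLMAX = VLEN×LMUL/SEW = 128×1/4/8 = 4
N=15: ⌈15/4⌉ = 4 iters; last vl = 15 − 3×4 = 3

[iterations, last_vl] = [4, 3]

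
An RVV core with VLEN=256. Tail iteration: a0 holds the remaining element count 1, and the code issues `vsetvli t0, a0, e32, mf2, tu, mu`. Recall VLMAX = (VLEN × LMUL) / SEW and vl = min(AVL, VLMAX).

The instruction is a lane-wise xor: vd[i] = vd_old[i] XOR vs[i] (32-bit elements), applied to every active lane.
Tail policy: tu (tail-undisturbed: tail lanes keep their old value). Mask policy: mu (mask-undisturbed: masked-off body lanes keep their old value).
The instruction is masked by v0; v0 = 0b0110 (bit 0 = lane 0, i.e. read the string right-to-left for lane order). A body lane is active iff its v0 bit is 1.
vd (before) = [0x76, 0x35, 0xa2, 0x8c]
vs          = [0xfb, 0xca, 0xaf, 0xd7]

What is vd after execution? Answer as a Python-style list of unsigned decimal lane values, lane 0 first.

vd = [118, 53, 162, 140]

VLMAX = VLEN×LMUL/SEW = 256×1/2/32 = 4
AVL=1 ≤ VLMAX=4, so vl = 1
  i=0: mask-off/keep → 118
  i=1: tail/keep → 53
  i=2: tail/keep → 162
  i=3: tail/keep → 140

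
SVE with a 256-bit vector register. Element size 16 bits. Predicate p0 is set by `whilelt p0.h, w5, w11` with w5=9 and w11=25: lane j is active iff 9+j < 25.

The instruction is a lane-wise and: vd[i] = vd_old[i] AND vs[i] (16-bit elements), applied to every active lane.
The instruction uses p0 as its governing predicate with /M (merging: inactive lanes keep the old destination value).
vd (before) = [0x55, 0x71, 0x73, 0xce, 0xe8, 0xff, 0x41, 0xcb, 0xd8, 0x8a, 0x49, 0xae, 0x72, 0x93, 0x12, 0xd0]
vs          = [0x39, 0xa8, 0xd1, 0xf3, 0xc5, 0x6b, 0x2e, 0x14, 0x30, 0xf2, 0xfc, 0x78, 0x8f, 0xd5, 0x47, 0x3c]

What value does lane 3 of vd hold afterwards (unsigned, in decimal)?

vd[3] = 194

256-bit reg / 16-bit elem → 16 lanes
whilelt: lane j active iff 9+j < 25 → j < 16 → 16 active
lane  0: and(0x55,0x39) ⇒ 0x11
lane  1: and(0x71,0xa8) ⇒ 0x20
lane  2: and(0x73,0xd1) ⇒ 0x51
lane  3: and(0xce,0xf3) ⇒ 0xc2
lane  4: and(0xe8,0xc5) ⇒ 0xc0
lane  5: and(0xff,0x6b) ⇒ 0x6b
lane  6: and(0x41,0x2e) ⇒ 0x00
lane  7: and(0xcb,0x14) ⇒ 0x00
lane  8: and(0xd8,0x30) ⇒ 0x10
lane  9: and(0x8a,0xf2) ⇒ 0x82
lane 10: and(0x49,0xfc) ⇒ 0x48
lane 11: and(0xae,0x78) ⇒ 0x28
lane 12: and(0x72,0x8f) ⇒ 0x02
lane 13: and(0x93,0xd5) ⇒ 0x91
lane 14: and(0x12,0x47) ⇒ 0x02
lane 15: and(0xd0,0x3c) ⇒ 0x10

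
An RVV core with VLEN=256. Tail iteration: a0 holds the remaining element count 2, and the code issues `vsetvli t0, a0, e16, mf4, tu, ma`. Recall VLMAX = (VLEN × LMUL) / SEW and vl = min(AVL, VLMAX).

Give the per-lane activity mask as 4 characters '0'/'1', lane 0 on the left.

VLMAX = VLEN×LMUL/SEW = 256×1/4/16 = 4
AVL=2 ≤ VLMAX=4, so vl = 2
bits (lane 0 leftmost): 1100

predicate = 1100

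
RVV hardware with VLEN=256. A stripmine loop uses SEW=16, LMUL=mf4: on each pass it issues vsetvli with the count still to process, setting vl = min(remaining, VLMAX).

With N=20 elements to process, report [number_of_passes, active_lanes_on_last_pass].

[iterations, last_vl] = [5, 4]

VLMAX = (256 × 1/4) / 16 = 4 lanes
N=20: ⌈20/4⌉ = 5 iters; last vl = 20 − 4×4 = 4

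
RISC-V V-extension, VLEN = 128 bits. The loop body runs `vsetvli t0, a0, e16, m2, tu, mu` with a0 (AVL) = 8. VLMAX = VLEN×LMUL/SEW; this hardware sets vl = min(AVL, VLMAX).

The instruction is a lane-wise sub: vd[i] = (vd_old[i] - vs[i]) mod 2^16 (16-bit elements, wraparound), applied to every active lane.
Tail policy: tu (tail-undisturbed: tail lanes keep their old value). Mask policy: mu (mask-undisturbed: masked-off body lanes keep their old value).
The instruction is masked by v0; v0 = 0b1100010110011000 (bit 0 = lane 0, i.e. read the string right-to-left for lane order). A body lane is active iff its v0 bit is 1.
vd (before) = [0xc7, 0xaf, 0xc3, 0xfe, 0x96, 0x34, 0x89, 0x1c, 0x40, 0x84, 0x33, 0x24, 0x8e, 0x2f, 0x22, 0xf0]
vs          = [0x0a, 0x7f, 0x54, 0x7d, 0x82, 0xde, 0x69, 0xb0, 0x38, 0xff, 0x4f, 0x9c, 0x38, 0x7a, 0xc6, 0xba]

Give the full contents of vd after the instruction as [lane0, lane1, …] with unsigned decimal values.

vd = [199, 175, 195, 129, 20, 52, 137, 65388, 64, 132, 51, 36, 142, 47, 34, 240]

lanes per group: 128·2/16 = 16
vl ← min(8, 16) = 8
vd[0] mask-off/keep -> 0xc7
vd[1] mask-off/keep -> 0xaf
vd[2] mask-off/keep -> 0xc3
vd[3] sub(0xfe,0x7d) -> 0x81
vd[4] sub(0x96,0x82) -> 0x14
vd[5] mask-off/keep -> 0x34
vd[6] mask-off/keep -> 0x89
vd[7] sub(0x1c,0xb0) -> 0xff6c
vd[8] tail/keep -> 0x40
vd[9] tail/keep -> 0x84
vd[10] tail/keep -> 0x33
vd[11] tail/keep -> 0x24
vd[12] tail/keep -> 0x8e
vd[13] tail/keep -> 0x2f
vd[14] tail/keep -> 0x22
vd[15] tail/keep -> 0xf0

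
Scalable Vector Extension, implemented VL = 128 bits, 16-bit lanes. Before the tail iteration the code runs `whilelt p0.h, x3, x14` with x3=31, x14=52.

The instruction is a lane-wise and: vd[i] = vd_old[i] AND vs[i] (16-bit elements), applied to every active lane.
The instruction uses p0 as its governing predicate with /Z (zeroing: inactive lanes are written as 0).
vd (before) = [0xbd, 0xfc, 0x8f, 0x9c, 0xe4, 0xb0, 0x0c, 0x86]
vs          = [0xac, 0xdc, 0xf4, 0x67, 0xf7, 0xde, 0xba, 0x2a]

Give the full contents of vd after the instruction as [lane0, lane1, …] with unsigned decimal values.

lane count: 128 div 16 = 8
p0[j] = (31+j < 52); true for j=0..7 → 8 lanes set
lane  0: and(0xbd,0xac) ⇒ 0xac
lane  1: and(0xfc,0xdc) ⇒ 0xdc
lane  2: and(0x8f,0xf4) ⇒ 0x84
lane  3: and(0x9c,0x67) ⇒ 0x04
lane  4: and(0xe4,0xf7) ⇒ 0xe4
lane  5: and(0xb0,0xde) ⇒ 0x90
lane  6: and(0x0c,0xba) ⇒ 0x08
lane  7: and(0x86,0x2a) ⇒ 0x02

vd = [172, 220, 132, 4, 228, 144, 8, 2]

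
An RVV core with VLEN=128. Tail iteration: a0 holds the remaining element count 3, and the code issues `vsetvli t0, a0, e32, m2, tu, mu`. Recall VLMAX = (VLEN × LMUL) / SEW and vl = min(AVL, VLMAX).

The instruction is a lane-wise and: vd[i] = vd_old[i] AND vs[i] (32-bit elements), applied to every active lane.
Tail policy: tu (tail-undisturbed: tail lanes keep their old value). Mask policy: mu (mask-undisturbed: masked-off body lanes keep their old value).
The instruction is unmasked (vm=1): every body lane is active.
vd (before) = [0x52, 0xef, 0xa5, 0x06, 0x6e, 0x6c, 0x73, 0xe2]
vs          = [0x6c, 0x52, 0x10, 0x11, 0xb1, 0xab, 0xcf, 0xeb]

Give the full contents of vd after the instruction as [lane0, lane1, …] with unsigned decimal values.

vd = [64, 66, 0, 6, 110, 108, 115, 226]

lanes per group: 128·2/32 = 8
vl = min(AVL, VLMAX) = min(3, 8) = 3
  i=0: and(0x52,0x6c) → 64
  i=1: and(0xef,0x52) → 66
  i=2: and(0xa5,0x10) → 0
  i=3: tail/keep → 6
  i=4: tail/keep → 110
  i=5: tail/keep → 108
  i=6: tail/keep → 115
  i=7: tail/keep → 226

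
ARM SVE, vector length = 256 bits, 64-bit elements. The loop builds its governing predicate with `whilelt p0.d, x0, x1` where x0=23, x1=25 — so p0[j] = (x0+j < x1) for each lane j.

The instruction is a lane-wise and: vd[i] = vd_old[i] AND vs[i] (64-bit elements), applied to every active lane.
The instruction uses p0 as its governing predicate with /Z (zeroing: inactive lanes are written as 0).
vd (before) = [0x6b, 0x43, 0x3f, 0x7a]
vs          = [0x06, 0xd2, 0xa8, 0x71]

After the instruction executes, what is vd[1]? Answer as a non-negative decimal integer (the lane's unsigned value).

lane count: 256 div 64 = 4
whilelt: lane j active iff 23+j < 25 → j < 2 → 2 active
vd[0] and(0x6b,0x06) -> 0x02
vd[1] and(0x43,0xd2) -> 0x42
vd[2] tail/zero -> 0x00
vd[3] tail/zero -> 0x00

vd[1] = 66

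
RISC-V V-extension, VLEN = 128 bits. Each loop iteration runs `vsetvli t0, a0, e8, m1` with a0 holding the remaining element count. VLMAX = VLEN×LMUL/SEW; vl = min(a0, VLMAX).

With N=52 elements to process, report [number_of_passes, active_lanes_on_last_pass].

[iterations, last_vl] = [4, 4]

VLMAX = (128 × 1) / 8 = 16 lanes
52 elements at 16/iter → 4 passes, remainder 4 on the last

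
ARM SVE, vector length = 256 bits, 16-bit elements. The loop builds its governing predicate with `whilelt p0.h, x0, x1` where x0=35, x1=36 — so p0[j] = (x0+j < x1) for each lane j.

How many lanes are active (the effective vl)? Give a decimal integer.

vl = 1

lane count: 256 div 16 = 16
active while 35+j < 36, i.e. j ∈ [0,1) capped at 16 ⇒ 1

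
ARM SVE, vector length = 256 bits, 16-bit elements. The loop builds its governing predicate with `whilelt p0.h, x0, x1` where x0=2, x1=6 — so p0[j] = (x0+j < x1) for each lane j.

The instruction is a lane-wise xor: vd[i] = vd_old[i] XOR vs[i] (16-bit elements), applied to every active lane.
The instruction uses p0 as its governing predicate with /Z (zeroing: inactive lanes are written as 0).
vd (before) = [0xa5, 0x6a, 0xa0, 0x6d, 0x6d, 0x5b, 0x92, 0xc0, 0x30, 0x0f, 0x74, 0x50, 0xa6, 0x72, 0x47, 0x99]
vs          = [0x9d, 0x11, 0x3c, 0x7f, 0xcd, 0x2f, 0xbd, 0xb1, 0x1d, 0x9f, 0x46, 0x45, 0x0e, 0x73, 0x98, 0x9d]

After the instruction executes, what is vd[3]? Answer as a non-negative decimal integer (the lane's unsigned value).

register lanes = 256/16 = 16
active while 2+j < 6, i.e. j ∈ [0,4) capped at 16 ⇒ 4
lane  0: xor(0xa5,0x9d) ⇒ 0x38
lane  1: xor(0x6a,0x11) ⇒ 0x7b
lane  2: xor(0xa0,0x3c) ⇒ 0x9c
lane  3: xor(0x6d,0x7f) ⇒ 0x12
lane  4: tail/zero ⇒ 0x00
lane  5: tail/zero ⇒ 0x00
lane  6: tail/zero ⇒ 0x00
lane  7: tail/zero ⇒ 0x00
lane  8: tail/zero ⇒ 0x00
lane  9: tail/zero ⇒ 0x00
lane 10: tail/zero ⇒ 0x00
lane 11: tail/zero ⇒ 0x00
lane 12: tail/zero ⇒ 0x00
lane 13: tail/zero ⇒ 0x00
lane 14: tail/zero ⇒ 0x00
lane 15: tail/zero ⇒ 0x00

vd[3] = 18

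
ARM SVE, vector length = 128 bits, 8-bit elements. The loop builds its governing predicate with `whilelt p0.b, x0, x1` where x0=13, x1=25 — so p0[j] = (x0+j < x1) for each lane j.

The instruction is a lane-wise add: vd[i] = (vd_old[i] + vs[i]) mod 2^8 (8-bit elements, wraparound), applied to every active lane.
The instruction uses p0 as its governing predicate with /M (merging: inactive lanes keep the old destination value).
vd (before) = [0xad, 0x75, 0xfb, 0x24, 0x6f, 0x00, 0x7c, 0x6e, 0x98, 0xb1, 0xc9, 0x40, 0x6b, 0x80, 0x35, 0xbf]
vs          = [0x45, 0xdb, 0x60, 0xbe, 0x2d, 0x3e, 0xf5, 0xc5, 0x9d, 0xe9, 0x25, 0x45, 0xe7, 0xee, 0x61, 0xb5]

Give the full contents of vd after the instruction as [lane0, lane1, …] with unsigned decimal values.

128-bit reg / 8-bit elem → 16 lanes
p0[j] = (13+j < 25); true for j=0..11 → 12 lanes set
lane  0: add(0xad,0x45) ⇒ 0xf2
lane  1: add(0x75,0xdb) ⇒ 0x50
lane  2: add(0xfb,0x60) ⇒ 0x5b
lane  3: add(0x24,0xbe) ⇒ 0xe2
lane  4: add(0x6f,0x2d) ⇒ 0x9c
lane  5: add(0x00,0x3e) ⇒ 0x3e
lane  6: add(0x7c,0xf5) ⇒ 0x71
lane  7: add(0x6e,0xc5) ⇒ 0x33
lane  8: add(0x98,0x9d) ⇒ 0x35
lane  9: add(0xb1,0xe9) ⇒ 0x9a
lane 10: add(0xc9,0x25) ⇒ 0xee
lane 11: add(0x40,0x45) ⇒ 0x85
lane 12: tail/keep ⇒ 0x6b
lane 13: tail/keep ⇒ 0x80
lane 14: tail/keep ⇒ 0x35
lane 15: tail/keep ⇒ 0xbf

vd = [242, 80, 91, 226, 156, 62, 113, 51, 53, 154, 238, 133, 107, 128, 53, 191]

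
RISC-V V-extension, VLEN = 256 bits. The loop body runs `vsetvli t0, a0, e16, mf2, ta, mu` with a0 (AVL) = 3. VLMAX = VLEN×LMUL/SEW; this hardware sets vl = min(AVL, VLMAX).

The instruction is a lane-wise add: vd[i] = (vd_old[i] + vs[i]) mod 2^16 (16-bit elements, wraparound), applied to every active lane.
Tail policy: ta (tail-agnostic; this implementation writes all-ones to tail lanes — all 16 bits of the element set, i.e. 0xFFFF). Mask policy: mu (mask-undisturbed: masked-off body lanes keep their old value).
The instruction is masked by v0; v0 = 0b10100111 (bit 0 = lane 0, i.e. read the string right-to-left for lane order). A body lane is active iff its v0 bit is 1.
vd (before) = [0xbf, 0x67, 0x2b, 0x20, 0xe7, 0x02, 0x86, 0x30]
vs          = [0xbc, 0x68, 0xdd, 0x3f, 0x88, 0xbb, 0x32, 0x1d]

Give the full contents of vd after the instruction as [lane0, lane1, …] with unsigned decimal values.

vd = [379, 207, 264, 65535, 65535, 65535, 65535, 65535]

VLMAX = (256 × 1/2) / 16 = 8 lanes
vl = min(AVL, VLMAX) = min(3, 8) = 3
vd[0] add(0xbf,0xbc) -> 0x17b
vd[1] add(0x67,0x68) -> 0xcf
vd[2] add(0x2b,0xdd) -> 0x108
vd[3] tail/ones -> 0xffff
vd[4] tail/ones -> 0xffff
vd[5] tail/ones -> 0xffff
vd[6] tail/ones -> 0xffff
vd[7] tail/ones -> 0xffff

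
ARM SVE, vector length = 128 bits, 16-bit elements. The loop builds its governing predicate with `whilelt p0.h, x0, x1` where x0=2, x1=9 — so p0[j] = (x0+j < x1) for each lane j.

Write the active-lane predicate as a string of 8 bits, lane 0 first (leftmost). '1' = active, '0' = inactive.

predicate = 11111110

lane count: 128 div 16 = 8
whilelt: lane j active iff 2+j < 9 → j < 7 → 7 active
bits (lane 0 leftmost): 11111110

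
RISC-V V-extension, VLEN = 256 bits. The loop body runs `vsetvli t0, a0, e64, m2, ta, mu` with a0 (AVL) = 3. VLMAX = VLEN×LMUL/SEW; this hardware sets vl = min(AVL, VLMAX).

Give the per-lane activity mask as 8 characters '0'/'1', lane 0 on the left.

VLMAX = (256 × 2) / 64 = 8 lanes
vl ← min(3, 8) = 3
bits (lane 0 leftmost): 11100000

predicate = 11100000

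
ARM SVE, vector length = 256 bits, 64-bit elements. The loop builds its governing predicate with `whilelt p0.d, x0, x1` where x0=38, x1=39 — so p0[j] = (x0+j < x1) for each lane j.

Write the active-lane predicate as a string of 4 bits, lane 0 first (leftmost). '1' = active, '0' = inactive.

predicate = 1000

lane count: 256 div 64 = 4
whilelt: lane j active iff 38+j < 39 → j < 1 → 1 active
bits (lane 0 leftmost): 1000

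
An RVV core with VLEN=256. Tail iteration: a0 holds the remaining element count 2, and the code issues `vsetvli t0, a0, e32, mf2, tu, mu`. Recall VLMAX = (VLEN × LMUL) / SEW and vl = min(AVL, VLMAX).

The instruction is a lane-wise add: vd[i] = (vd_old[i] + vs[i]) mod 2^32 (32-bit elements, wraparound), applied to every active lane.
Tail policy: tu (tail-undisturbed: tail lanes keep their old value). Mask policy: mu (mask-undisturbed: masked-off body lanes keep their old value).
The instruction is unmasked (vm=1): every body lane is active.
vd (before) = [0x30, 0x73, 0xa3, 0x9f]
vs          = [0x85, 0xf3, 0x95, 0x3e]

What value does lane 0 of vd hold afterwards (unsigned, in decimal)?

vd[0] = 181

lanes per group: 256·1/2/32 = 4
vl ← min(2, 4) = 2
[0] add(0x30,0x85) = 0xb5
[1] add(0x73,0xf3) = 0x166
[2] tail/keep = 0xa3
[3] tail/keep = 0x9f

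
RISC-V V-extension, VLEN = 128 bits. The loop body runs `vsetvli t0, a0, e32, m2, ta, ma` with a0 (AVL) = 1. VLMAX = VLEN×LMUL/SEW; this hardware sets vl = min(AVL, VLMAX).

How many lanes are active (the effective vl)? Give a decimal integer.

VLMAX = (128 × 2) / 32 = 8 lanes
vl = min(AVL, VLMAX) = min(1, 8) = 1

vl = 1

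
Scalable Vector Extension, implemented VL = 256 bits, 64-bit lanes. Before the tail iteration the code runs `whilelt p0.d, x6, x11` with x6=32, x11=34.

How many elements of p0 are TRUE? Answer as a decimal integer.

lane count: 256 div 64 = 4
p0[j] = (32+j < 34); true for j=0..1 → 2 lanes set

vl = 2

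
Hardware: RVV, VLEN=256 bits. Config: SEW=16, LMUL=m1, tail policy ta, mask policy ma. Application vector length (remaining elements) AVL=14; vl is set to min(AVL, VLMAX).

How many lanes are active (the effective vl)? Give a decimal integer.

VLMAX = (256 × 1) / 16 = 16 lanes
vl = min(AVL, VLMAX) = min(14, 16) = 14

vl = 14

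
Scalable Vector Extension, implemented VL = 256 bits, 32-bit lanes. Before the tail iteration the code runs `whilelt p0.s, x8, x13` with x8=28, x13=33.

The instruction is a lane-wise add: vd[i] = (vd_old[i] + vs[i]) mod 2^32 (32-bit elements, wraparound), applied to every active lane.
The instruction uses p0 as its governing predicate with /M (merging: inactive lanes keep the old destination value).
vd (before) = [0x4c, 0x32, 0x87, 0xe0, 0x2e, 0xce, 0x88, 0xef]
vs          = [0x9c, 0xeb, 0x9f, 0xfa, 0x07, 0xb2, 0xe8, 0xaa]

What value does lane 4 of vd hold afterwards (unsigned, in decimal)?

vd[4] = 53

register lanes = 256/32 = 8
active while 28+j < 33, i.e. j ∈ [0,5) capped at 8 ⇒ 5
  i=0: add(0x4c,0x9c) → 232
  i=1: add(0x32,0xeb) → 285
  i=2: add(0x87,0x9f) → 294
  i=3: add(0xe0,0xfa) → 474
  i=4: add(0x2e,0x07) → 53
  i=5: tail/keep → 206
  i=6: tail/keep → 136
  i=7: tail/keep → 239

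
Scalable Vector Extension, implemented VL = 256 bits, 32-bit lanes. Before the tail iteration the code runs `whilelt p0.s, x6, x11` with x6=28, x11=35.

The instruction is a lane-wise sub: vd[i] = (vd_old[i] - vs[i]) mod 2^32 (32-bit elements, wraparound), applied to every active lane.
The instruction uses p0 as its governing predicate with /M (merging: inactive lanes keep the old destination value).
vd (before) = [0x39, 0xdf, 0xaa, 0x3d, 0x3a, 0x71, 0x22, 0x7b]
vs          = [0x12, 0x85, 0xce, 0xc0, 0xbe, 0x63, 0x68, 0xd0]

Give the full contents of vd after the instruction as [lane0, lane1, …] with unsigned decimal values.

vd = [39, 90, 4294967260, 4294967165, 4294967164, 14, 4294967226, 123]

256-bit reg / 32-bit elem → 8 lanes
whilelt: lane j active iff 28+j < 35 → j < 7 → 7 active
lane  0: sub(0x39,0x12) ⇒ 0x27
lane  1: sub(0xdf,0x85) ⇒ 0x5a
lane  2: sub(0xaa,0xce) ⇒ 0xffffffdc
lane  3: sub(0x3d,0xc0) ⇒ 0xffffff7d
lane  4: sub(0x3a,0xbe) ⇒ 0xffffff7c
lane  5: sub(0x71,0x63) ⇒ 0x0e
lane  6: sub(0x22,0x68) ⇒ 0xffffffba
lane  7: tail/keep ⇒ 0x7b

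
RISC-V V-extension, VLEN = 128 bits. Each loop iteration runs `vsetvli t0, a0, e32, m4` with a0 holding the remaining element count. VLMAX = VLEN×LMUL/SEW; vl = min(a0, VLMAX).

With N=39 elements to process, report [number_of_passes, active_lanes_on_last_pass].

VLMAX = (128 × 4) / 32 = 16 lanes
39 elements at 16/iter → 3 passes, remainder 7 on the last

[iterations, last_vl] = [3, 7]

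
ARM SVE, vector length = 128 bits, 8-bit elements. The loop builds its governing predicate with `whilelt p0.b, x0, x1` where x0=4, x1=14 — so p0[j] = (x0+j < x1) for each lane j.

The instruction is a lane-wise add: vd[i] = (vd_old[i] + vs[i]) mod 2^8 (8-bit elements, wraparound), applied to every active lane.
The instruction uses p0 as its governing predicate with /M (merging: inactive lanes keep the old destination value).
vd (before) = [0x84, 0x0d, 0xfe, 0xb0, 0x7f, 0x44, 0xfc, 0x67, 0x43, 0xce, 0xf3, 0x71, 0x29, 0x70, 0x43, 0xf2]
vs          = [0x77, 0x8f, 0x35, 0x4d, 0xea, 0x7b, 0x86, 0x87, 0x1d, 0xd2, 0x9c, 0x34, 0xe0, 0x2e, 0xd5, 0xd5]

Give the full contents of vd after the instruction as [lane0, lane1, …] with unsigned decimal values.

vd = [251, 156, 51, 253, 105, 191, 130, 238, 96, 160, 243, 113, 41, 112, 67, 242]

128-bit reg / 8-bit elem → 16 lanes
active while 4+j < 14, i.e. j ∈ [0,10) capped at 16 ⇒ 10
  i=0: add(0x84,0x77) → 251
  i=1: add(0x0d,0x8f) → 156
  i=2: add(0xfe,0x35) → 51
  i=3: add(0xb0,0x4d) → 253
  i=4: add(0x7f,0xea) → 105
  i=5: add(0x44,0x7b) → 191
  i=6: add(0xfc,0x86) → 130
  i=7: add(0x67,0x87) → 238
  i=8: add(0x43,0x1d) → 96
  i=9: add(0xce,0xd2) → 160
  i=10: tail/keep → 243
  i=11: tail/keep → 113
  i=12: tail/keep → 41
  i=13: tail/keep → 112
  i=14: tail/keep → 67
  i=15: tail/keep → 242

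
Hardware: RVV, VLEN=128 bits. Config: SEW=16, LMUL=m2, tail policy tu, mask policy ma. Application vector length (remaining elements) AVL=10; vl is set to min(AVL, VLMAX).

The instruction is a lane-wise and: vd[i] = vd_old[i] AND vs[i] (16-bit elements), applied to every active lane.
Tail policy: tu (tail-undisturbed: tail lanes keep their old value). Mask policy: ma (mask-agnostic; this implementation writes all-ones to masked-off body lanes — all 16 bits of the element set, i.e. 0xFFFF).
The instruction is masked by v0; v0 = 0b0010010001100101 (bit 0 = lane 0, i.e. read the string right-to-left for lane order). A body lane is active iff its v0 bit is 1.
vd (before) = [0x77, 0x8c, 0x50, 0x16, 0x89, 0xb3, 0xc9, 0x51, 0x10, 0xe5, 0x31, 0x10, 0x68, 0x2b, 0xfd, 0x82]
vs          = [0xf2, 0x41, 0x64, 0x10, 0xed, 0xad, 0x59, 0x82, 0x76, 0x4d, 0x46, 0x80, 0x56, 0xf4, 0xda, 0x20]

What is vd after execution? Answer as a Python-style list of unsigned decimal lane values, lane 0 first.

vd = [114, 65535, 64, 65535, 65535, 161, 73, 65535, 65535, 65535, 49, 16, 104, 43, 253, 130]

lanes per group: 128·2/16 = 16
vl ← min(10, 16) = 10
vd[0] and(0x77,0xf2) -> 0x72
vd[1] mask-off/ones -> 0xffff
vd[2] and(0x50,0x64) -> 0x40
vd[3] mask-off/ones -> 0xffff
vd[4] mask-off/ones -> 0xffff
vd[5] and(0xb3,0xad) -> 0xa1
vd[6] and(0xc9,0x59) -> 0x49
vd[7] mask-off/ones -> 0xffff
vd[8] mask-off/ones -> 0xffff
vd[9] mask-off/ones -> 0xffff
vd[10] tail/keep -> 0x31
vd[11] tail/keep -> 0x10
vd[12] tail/keep -> 0x68
vd[13] tail/keep -> 0x2b
vd[14] tail/keep -> 0xfd
vd[15] tail/keep -> 0x82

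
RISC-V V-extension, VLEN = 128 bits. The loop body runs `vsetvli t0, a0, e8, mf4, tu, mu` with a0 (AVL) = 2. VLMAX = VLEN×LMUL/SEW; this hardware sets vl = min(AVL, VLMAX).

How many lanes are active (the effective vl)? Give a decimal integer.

VLMAX = VLEN×LMUL/SEW = 128×1/4/8 = 4
AVL=2 ≤ VLMAX=4, so vl = 2

vl = 2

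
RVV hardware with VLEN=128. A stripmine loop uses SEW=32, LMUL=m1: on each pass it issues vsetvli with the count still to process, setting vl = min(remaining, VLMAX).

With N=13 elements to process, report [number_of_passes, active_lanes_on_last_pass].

VLMAX = (128 × 1) / 32 = 4 lanes
13 elements at 4/iter → 4 passes, remainder 1 on the last

[iterations, last_vl] = [4, 1]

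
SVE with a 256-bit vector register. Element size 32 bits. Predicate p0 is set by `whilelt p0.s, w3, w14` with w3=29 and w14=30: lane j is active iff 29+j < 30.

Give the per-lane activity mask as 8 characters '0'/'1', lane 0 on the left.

predicate = 10000000

register lanes = 256/32 = 8
whilelt: lane j active iff 29+j < 30 → j < 1 → 1 active
bits (lane 0 leftmost): 10000000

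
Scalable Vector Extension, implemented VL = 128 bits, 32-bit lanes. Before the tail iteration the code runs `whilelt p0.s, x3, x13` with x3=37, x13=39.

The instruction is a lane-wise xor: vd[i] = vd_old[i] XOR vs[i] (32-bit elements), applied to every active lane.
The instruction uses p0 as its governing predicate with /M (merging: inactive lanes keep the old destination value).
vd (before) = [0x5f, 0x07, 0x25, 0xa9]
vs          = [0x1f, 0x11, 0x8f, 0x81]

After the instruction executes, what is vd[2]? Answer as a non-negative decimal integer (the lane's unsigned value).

vd[2] = 37

lane count: 128 div 32 = 4
p0[j] = (37+j < 39); true for j=0..1 → 2 lanes set
lane  0: xor(0x5f,0x1f) ⇒ 0x40
lane  1: xor(0x07,0x11) ⇒ 0x16
lane  2: tail/keep ⇒ 0x25
lane  3: tail/keep ⇒ 0xa9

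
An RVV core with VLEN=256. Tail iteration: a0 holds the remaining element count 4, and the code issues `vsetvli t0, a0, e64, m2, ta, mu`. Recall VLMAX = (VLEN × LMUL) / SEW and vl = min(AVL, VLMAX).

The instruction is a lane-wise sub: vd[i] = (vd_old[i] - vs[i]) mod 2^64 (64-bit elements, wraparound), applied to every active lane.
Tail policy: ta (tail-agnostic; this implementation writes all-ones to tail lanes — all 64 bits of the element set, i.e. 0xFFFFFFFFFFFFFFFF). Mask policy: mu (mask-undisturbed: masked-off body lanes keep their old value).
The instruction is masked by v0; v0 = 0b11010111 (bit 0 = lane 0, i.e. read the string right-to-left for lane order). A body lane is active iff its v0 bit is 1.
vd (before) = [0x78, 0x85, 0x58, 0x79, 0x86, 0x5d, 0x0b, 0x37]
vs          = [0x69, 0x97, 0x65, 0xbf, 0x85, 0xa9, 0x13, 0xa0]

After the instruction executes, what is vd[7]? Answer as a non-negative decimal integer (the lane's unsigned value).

vd[7] = 18446744073709551615

VLMAX = (256 × 2) / 64 = 8 lanes
vl = min(AVL, VLMAX) = min(4, 8) = 4
  i=0: sub(0x78,0x69) → 15
  i=1: sub(0x85,0x97) → 18446744073709551598
  i=2: sub(0x58,0x65) → 18446744073709551603
  i=3: mask-off/keep → 121
  i=4: tail/ones → 18446744073709551615
  i=5: tail/ones → 18446744073709551615
  i=6: tail/ones → 18446744073709551615
  i=7: tail/ones → 18446744073709551615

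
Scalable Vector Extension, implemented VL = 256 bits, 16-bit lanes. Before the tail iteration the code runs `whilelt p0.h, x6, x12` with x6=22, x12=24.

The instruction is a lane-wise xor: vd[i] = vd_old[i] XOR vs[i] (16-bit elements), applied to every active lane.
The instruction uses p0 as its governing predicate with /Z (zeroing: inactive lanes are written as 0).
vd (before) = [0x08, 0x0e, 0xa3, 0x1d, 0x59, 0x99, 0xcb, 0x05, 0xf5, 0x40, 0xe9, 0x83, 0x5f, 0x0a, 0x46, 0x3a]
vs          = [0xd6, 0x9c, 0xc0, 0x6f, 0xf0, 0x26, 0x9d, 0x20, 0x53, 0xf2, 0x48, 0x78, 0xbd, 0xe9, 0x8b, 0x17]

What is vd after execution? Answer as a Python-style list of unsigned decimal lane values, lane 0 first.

256-bit reg / 16-bit elem → 16 lanes
p0[j] = (22+j < 24); true for j=0..1 → 2 lanes set
[0] xor(0x08,0xd6) = 0xde
[1] xor(0x0e,0x9c) = 0x92
[2] tail/zero = 0x00
[3] tail/zero = 0x00
[4] tail/zero = 0x00
[5] tail/zero = 0x00
[6] tail/zero = 0x00
[7] tail/zero = 0x00
[8] tail/zero = 0x00
[9] tail/zero = 0x00
[10] tail/zero = 0x00
[11] tail/zero = 0x00
[12] tail/zero = 0x00
[13] tail/zero = 0x00
[14] tail/zero = 0x00
[15] tail/zero = 0x00

vd = [222, 146, 0, 0, 0, 0, 0, 0, 0, 0, 0, 0, 0, 0, 0, 0]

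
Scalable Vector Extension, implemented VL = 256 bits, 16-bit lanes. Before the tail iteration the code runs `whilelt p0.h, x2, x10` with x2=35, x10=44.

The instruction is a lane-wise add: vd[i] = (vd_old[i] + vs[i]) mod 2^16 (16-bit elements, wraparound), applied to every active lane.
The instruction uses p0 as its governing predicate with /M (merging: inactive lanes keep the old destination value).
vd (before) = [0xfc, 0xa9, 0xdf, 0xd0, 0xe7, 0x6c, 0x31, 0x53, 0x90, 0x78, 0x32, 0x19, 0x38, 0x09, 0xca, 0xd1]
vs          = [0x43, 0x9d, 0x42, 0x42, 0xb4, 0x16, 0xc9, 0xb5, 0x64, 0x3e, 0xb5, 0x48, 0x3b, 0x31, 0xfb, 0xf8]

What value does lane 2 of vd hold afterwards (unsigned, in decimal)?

vd[2] = 289

register lanes = 256/16 = 16
p0[j] = (35+j < 44); true for j=0..8 → 9 lanes set
  i=0: add(0xfc,0x43) → 319
  i=1: add(0xa9,0x9d) → 326
  i=2: add(0xdf,0x42) → 289
  i=3: add(0xd0,0x42) → 274
  i=4: add(0xe7,0xb4) → 411
  i=5: add(0x6c,0x16) → 130
  i=6: add(0x31,0xc9) → 250
  i=7: add(0x53,0xb5) → 264
  i=8: add(0x90,0x64) → 244
  i=9: tail/keep → 120
  i=10: tail/keep → 50
  i=11: tail/keep → 25
  i=12: tail/keep → 56
  i=13: tail/keep → 9
  i=14: tail/keep → 202
  i=15: tail/keep → 209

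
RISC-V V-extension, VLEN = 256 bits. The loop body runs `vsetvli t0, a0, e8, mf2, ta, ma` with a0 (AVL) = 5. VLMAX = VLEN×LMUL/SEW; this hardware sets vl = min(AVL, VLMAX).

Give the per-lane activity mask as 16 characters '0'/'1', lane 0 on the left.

lanes per group: 256·1/2/8 = 16
vl = min(AVL, VLMAX) = min(5, 16) = 5
bits (lane 0 leftmost): 1111100000000000

predicate = 1111100000000000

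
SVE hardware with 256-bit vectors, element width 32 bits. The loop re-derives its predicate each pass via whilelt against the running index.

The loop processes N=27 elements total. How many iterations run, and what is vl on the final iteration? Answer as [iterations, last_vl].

[iterations, last_vl] = [4, 3]

256-bit reg / 32-bit elem → 8 lanes
iterations = ceil(27/8) = 4; final-pass vl = 3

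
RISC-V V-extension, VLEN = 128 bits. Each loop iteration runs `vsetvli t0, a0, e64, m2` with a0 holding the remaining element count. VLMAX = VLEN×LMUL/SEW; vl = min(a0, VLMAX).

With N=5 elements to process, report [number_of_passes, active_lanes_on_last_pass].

VLMAX = VLEN×LMUL/SEW = 128×2/64 = 4
5 elements at 4/iter → 2 passes, remainder 1 on the last

[iterations, last_vl] = [2, 1]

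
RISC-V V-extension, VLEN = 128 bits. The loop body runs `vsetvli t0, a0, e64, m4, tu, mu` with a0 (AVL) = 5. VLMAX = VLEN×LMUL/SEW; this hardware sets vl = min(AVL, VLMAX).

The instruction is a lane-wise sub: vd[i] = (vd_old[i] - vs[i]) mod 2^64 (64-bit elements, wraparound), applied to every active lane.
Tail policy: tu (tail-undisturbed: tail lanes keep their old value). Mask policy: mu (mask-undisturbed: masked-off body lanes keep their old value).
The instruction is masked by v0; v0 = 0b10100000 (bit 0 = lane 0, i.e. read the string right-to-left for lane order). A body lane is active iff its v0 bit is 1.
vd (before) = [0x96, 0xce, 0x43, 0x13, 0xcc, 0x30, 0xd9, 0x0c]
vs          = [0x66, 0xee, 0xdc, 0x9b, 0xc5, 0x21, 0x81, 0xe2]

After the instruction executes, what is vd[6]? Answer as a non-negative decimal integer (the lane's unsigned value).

vd[6] = 217

VLMAX = (128 × 4) / 64 = 8 lanes
vl ← min(5, 8) = 5
lane  0: mask-off/keep ⇒ 0x96
lane  1: mask-off/keep ⇒ 0xce
lane  2: mask-off/keep ⇒ 0x43
lane  3: mask-off/keep ⇒ 0x13
lane  4: mask-off/keep ⇒ 0xcc
lane  5: tail/keep ⇒ 0x30
lane  6: tail/keep ⇒ 0xd9
lane  7: tail/keep ⇒ 0x0c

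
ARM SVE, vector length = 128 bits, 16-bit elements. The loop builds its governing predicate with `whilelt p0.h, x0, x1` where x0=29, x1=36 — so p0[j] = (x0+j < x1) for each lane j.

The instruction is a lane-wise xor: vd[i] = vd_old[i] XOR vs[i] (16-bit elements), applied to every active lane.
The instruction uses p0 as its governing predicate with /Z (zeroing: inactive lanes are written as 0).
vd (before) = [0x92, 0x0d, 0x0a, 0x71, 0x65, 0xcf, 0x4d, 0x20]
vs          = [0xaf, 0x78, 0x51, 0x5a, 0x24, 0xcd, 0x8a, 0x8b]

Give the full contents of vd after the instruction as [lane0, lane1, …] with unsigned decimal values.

register lanes = 128/16 = 8
active while 29+j < 36, i.e. j ∈ [0,7) capped at 8 ⇒ 7
lane  0: xor(0x92,0xaf) ⇒ 0x3d
lane  1: xor(0x0d,0x78) ⇒ 0x75
lane  2: xor(0x0a,0x51) ⇒ 0x5b
lane  3: xor(0x71,0x5a) ⇒ 0x2b
lane  4: xor(0x65,0x24) ⇒ 0x41
lane  5: xor(0xcf,0xcd) ⇒ 0x02
lane  6: xor(0x4d,0x8a) ⇒ 0xc7
lane  7: tail/zero ⇒ 0x00

vd = [61, 117, 91, 43, 65, 2, 199, 0]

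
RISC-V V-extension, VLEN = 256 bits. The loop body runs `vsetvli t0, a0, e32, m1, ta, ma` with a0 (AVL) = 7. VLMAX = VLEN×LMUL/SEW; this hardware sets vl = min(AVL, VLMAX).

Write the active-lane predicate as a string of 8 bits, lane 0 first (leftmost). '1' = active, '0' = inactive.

predicate = 11111110

VLMAX = (256 × 1) / 32 = 8 lanes
vl = min(AVL, VLMAX) = min(7, 8) = 7
bits (lane 0 leftmost): 11111110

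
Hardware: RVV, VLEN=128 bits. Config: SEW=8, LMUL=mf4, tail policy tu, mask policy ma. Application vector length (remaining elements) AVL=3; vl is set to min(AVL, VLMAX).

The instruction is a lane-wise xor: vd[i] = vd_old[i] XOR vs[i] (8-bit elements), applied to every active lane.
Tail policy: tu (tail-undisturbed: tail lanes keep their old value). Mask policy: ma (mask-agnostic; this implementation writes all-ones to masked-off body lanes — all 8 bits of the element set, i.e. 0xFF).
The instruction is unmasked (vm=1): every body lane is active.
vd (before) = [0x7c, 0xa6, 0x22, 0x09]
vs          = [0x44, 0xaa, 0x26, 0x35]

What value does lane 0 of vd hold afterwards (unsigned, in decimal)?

lanes per group: 128·1/4/8 = 4
vl = min(AVL, VLMAX) = min(3, 4) = 3
lane  0: xor(0x7c,0x44) ⇒ 0x38
lane  1: xor(0xa6,0xaa) ⇒ 0x0c
lane  2: xor(0x22,0x26) ⇒ 0x04
lane  3: tail/keep ⇒ 0x09

vd[0] = 56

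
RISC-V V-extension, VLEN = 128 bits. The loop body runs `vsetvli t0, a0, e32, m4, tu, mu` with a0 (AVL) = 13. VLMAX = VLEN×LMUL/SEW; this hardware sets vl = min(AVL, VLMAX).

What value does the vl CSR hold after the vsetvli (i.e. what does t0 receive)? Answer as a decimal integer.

vl = 13

VLMAX = (128 × 4) / 32 = 16 lanes
vl ← min(13, 16) = 13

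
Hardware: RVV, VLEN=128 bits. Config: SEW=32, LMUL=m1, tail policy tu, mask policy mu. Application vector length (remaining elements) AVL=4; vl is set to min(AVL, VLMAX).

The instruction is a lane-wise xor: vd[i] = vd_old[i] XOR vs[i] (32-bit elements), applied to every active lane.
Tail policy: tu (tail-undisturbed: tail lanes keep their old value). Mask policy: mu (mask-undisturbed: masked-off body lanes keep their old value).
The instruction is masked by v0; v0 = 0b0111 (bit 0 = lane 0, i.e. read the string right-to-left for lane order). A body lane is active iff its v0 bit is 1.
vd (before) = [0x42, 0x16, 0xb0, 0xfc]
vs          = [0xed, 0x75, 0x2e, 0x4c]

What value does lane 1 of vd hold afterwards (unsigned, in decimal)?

lanes per group: 128·1/32 = 4
vl ← min(4, 4) = 4
vd[0] xor(0x42,0xed) -> 0xaf
vd[1] xor(0x16,0x75) -> 0x63
vd[2] xor(0xb0,0x2e) -> 0x9e
vd[3] mask-off/keep -> 0xfc

vd[1] = 99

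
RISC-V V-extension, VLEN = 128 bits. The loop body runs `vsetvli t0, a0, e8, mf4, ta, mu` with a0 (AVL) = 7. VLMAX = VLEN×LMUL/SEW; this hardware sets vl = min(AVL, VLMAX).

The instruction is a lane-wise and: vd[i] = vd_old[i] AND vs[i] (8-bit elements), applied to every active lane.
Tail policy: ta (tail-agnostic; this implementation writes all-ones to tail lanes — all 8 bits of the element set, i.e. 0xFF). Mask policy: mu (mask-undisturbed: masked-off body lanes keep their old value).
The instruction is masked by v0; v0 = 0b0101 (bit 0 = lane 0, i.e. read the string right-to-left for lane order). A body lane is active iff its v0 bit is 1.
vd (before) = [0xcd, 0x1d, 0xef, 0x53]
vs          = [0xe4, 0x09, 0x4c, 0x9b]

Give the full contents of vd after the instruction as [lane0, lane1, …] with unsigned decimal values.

vd = [196, 29, 76, 83]

VLMAX = (128 × 1/4) / 8 = 4 lanes
vl = min(AVL, VLMAX) = min(7, 4) = 4
lane  0: and(0xcd,0xe4) ⇒ 0xc4
lane  1: mask-off/keep ⇒ 0x1d
lane  2: and(0xef,0x4c) ⇒ 0x4c
lane  3: mask-off/keep ⇒ 0x53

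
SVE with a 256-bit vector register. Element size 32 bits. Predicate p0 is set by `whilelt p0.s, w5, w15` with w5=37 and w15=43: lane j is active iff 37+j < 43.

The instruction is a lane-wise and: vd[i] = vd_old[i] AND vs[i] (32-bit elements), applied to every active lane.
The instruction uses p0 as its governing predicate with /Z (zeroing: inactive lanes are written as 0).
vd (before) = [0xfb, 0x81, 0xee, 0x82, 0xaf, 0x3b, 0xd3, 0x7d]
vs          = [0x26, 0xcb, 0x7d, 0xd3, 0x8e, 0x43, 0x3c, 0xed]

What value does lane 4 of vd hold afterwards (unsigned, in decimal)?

lane count: 256 div 32 = 8
p0[j] = (37+j < 43); true for j=0..5 → 6 lanes set
[0] and(0xfb,0x26) = 0x22
[1] and(0x81,0xcb) = 0x81
[2] and(0xee,0x7d) = 0x6c
[3] and(0x82,0xd3) = 0x82
[4] and(0xaf,0x8e) = 0x8e
[5] and(0x3b,0x43) = 0x03
[6] tail/zero = 0x00
[7] tail/zero = 0x00

vd[4] = 142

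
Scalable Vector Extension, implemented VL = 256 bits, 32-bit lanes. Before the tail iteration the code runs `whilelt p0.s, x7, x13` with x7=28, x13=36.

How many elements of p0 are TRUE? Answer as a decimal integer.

vl = 8

lane count: 256 div 32 = 8
active while 28+j < 36, i.e. j ∈ [0,8) capped at 8 ⇒ 8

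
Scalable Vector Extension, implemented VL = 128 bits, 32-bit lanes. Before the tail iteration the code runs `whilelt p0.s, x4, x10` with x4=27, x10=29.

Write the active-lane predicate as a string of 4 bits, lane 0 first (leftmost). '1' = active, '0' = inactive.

predicate = 1100

register lanes = 128/32 = 4
whilelt: lane j active iff 27+j < 29 → j < 2 → 2 active
bits (lane 0 leftmost): 1100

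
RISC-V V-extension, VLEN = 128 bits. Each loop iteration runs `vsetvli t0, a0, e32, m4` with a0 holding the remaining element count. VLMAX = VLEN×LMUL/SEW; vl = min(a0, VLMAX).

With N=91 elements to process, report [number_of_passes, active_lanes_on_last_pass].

lanes per group: 128·4/32 = 16
iterations = ceil(91/16) = 6; final-pass vl = 11

[iterations, last_vl] = [6, 11]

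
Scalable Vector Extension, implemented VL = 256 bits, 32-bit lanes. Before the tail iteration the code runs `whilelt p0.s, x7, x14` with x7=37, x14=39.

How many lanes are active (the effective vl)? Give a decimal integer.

256-bit reg / 32-bit elem → 8 lanes
whilelt: lane j active iff 37+j < 39 → j < 2 → 2 active

vl = 2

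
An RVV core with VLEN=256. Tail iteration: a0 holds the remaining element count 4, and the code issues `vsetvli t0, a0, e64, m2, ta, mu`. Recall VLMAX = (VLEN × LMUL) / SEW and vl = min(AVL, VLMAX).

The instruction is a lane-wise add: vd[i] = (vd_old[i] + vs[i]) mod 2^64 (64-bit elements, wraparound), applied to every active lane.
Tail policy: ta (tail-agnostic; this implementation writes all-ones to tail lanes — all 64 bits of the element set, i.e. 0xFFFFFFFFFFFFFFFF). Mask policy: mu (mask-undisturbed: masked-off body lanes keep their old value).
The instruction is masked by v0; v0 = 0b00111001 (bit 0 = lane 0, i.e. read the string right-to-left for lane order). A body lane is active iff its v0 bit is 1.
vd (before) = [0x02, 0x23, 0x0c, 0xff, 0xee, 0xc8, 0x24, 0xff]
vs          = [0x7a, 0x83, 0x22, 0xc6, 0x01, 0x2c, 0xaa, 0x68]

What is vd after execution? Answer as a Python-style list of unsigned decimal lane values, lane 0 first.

lanes per group: 256·2/64 = 8
vl = min(AVL, VLMAX) = min(4, 8) = 4
  i=0: add(0x02,0x7a) → 124
  i=1: mask-off/keep → 35
  i=2: mask-off/keep → 12
  i=3: add(0xff,0xc6) → 453
  i=4: tail/ones → 18446744073709551615
  i=5: tail/ones → 18446744073709551615
  i=6: tail/ones → 18446744073709551615
  i=7: tail/ones → 18446744073709551615

vd = [124, 35, 12, 453, 18446744073709551615, 18446744073709551615, 18446744073709551615, 18446744073709551615]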